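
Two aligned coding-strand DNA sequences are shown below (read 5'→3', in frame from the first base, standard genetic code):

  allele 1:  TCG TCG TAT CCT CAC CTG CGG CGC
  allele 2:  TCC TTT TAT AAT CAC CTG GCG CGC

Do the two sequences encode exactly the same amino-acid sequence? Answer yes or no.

no

Codon 1: TCG Ser / TCC Ser — synonymous.
Codon 2: TCG Ser / TTT Phe — nonsynonymous.
Codon 3: TAT Tyr / TAT Tyr — identical.
Codon 4: CCT Pro / AAT Asn — nonsynonymous.
Codon 5: CAC His / CAC His — identical.
Codon 6: CTG Leu / CTG Leu — identical.
Codon 7: CGG Arg / GCG Ala — nonsynonymous.
Codon 8: CGC Arg / CGC Arg — identical.
Nonsynonymous differences: 3 → different protein.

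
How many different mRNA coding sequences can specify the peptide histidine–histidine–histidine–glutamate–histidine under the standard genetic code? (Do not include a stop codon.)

His: 2 codons.
His: 2 codons.
His: 2 codons.
Glu: 2 codons.
His: 2 codons.
2 × 2 × 2 × 2 × 2 = 32.

32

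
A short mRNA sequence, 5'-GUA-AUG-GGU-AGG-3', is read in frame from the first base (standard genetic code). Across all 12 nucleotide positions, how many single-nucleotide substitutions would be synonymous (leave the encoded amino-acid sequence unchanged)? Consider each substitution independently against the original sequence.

Codon 1 (GUA, Val): 3 synonymous substitutions.
Codon 2 (AUG, Met): 0 synonymous substitutions.
Codon 3 (GGU, Gly): 3 synonymous substitutions.
Codon 4 (AGG, Arg): 2 synonymous substitutions.
Total: 3 + 0 + 3 + 2 = 8.

8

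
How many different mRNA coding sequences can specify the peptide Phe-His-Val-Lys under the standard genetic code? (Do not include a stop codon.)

Phe: 2 codons.
His: 2 codons.
Val: 4 codons.
Lys: 2 codons.
2 × 2 × 4 × 2 = 32.

32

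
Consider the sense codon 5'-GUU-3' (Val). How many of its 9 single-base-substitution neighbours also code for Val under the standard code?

3

Position 1: none → 0 synonymous.
Position 2: none → 0 synonymous.
Position 3: GUC, GUA, GUG → 3 synonymous.
Total: 0 + 0 + 3 = 3.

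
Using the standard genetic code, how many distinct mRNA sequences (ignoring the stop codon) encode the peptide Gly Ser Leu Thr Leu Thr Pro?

55296

Gly: 4 codons.
Ser: 6 codons.
Leu: 6 codons.
Thr: 4 codons.
Leu: 6 codons.
Thr: 4 codons.
Pro: 4 codons.
4 × 6 × 6 × 4 × 6 × 4 × 4 = 55296.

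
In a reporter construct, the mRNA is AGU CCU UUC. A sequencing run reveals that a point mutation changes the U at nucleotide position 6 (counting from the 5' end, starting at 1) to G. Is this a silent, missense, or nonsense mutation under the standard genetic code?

Position 6 falls in codon 2: CCU → Pro.
After the substitution the codon is CCG → Pro.
Both encode Pro, so the change is synonymous.

silent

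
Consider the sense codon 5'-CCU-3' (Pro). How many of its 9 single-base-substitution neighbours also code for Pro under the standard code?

3

Position 1: none → 0 synonymous.
Position 2: none → 0 synonymous.
Position 3: CCC, CCA, CCG → 3 synonymous.
Total: 0 + 0 + 3 = 3.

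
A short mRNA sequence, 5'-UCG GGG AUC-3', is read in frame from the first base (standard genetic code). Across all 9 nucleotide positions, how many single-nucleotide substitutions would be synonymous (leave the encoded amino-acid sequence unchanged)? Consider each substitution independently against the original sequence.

Codon 1 (UCG, Ser): 3 synonymous substitutions.
Codon 2 (GGG, Gly): 3 synonymous substitutions.
Codon 3 (AUC, Ile): 2 synonymous substitutions.
Total: 3 + 3 + 2 = 8.

8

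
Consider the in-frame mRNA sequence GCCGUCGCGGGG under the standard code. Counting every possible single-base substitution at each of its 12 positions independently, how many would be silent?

Codon 1 (GCC, Ala): 3 synonymous substitutions.
Codon 2 (GUC, Val): 3 synonymous substitutions.
Codon 3 (GCG, Ala): 3 synonymous substitutions.
Codon 4 (GGG, Gly): 3 synonymous substitutions.
Total: 3 + 3 + 3 + 3 = 12.

12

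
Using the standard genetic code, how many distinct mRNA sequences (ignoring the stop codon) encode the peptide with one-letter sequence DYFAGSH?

1536

Asp: 2 codons.
Tyr: 2 codons.
Phe: 2 codons.
Ala: 4 codons.
Gly: 4 codons.
Ser: 6 codons.
His: 2 codons.
2 × 2 × 2 × 4 × 4 × 6 × 2 = 1536.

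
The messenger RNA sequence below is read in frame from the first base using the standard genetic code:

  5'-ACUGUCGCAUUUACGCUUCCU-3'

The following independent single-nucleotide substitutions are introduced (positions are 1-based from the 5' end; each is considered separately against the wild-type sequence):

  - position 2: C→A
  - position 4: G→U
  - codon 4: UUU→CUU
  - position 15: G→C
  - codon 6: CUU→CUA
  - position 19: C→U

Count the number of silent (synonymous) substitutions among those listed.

2

Codon 1: ACU (Thr) → AAU (Asn) — missense.
Codon 2: GUC (Val) → UUC (Phe) — missense.
Codon 4: UUU (Phe) → CUU (Leu) — missense.
Codon 5: ACG (Thr) → ACC (Thr) — synonymous.
Codon 6: CUU (Leu) → CUA (Leu) — synonymous.
Codon 7: CCU (Pro) → UCU (Ser) — missense.
Synonymous: 2 of 6.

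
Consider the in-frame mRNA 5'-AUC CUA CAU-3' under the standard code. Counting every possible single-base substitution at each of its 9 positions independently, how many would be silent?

7

Codon 1 (AUC, Ile): 2 synonymous substitutions.
Codon 2 (CUA, Leu): 4 synonymous substitutions.
Codon 3 (CAU, His): 1 synonymous substitution.
Total: 2 + 4 + 1 = 7.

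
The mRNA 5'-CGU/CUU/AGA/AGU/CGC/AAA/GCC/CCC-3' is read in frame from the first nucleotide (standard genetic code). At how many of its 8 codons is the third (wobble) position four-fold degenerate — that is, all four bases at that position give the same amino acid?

5

Codon 1 CGU (Arg): third position 4-fold.
Codon 2 CUU (Leu): third position 4-fold.
Codon 3 AGA (Arg): third position 2-fold.
Codon 4 AGU (Ser): third position 2-fold.
Codon 5 CGC (Arg): third position 4-fold.
Codon 6 AAA (Lys): third position 2-fold.
Codon 7 GCC (Ala): third position 4-fold.
Codon 8 CCC (Pro): third position 4-fold.
Four-fold degenerate third positions: 5.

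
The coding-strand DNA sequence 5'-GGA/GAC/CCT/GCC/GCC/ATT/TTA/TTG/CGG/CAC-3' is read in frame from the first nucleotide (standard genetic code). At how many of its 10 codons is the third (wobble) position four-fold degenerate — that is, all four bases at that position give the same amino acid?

Codon 1 GGA (Gly): third position 4-fold.
Codon 2 GAC (Asp): third position 2-fold.
Codon 3 CCT (Pro): third position 4-fold.
Codon 4 GCC (Ala): third position 4-fold.
Codon 5 GCC (Ala): third position 4-fold.
Codon 6 ATT (Ile): third position 3-fold.
Codon 7 TTA (Leu): third position 2-fold.
Codon 8 TTG (Leu): third position 2-fold.
Codon 9 CGG (Arg): third position 4-fold.
Codon 10 CAC (His): third position 2-fold.
Four-fold degenerate third positions: 5.

5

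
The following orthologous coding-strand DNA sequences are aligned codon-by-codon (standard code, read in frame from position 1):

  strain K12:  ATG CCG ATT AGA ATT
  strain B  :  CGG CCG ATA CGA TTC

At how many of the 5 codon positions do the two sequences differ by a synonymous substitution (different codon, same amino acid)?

Codon 1: ATG Met / CGG Arg — nonsynonymous.
Codon 2: CCG Pro / CCG Pro — identical.
Codon 3: ATT Ile / ATA Ile — synonymous.
Codon 4: AGA Arg / CGA Arg — synonymous.
Codon 5: ATT Ile / TTC Phe — nonsynonymous.
Synonymous differences: 2.

2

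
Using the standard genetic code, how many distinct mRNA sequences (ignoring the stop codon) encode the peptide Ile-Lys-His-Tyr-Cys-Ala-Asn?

384

Ile: 3 codons.
Lys: 2 codons.
His: 2 codons.
Tyr: 2 codons.
Cys: 2 codons.
Ala: 4 codons.
Asn: 2 codons.
3 × 2 × 2 × 2 × 2 × 4 × 2 = 384.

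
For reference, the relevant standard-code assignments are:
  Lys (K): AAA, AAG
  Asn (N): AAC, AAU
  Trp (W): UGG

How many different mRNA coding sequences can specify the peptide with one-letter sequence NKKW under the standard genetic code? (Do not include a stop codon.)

Asn: 2 codons.
Lys: 2 codons.
Lys: 2 codons.
Trp: 1 codon.
2 × 2 × 2 × 1 = 8.

8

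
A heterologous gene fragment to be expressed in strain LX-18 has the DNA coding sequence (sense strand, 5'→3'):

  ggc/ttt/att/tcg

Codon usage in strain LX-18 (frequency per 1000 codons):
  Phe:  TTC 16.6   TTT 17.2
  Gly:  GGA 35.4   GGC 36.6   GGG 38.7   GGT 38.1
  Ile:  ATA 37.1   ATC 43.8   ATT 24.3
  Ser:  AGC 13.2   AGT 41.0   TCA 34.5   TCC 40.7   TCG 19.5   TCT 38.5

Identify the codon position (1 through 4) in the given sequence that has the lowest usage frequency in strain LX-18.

Codon 1 GGC (Gly): 36.6 per 1000.
Codon 2 TTT (Phe): 17.2 per 1000.
Codon 3 ATT (Ile): 24.3 per 1000.
Codon 4 TCG (Ser): 19.5 per 1000.
Lowest frequency is 17.2 at codon 2.

2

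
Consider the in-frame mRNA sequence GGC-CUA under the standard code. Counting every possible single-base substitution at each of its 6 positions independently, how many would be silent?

Codon 1 (GGC, Gly): 3 synonymous substitutions.
Codon 2 (CUA, Leu): 4 synonymous substitutions.
Total: 3 + 4 = 7.

7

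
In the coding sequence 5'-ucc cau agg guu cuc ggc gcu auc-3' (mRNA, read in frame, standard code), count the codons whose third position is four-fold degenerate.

5

Codon 1 UCC (Ser): third position 4-fold.
Codon 2 CAU (His): third position 2-fold.
Codon 3 AGG (Arg): third position 2-fold.
Codon 4 GUU (Val): third position 4-fold.
Codon 5 CUC (Leu): third position 4-fold.
Codon 6 GGC (Gly): third position 4-fold.
Codon 7 GCU (Ala): third position 4-fold.
Codon 8 AUC (Ile): third position 3-fold.
Four-fold degenerate third positions: 5.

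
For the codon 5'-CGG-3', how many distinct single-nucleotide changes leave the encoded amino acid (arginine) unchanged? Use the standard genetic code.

4

Position 1: AGG → 1 synonymous.
Position 2: none → 0 synonymous.
Position 3: CGU, CGC, CGA → 3 synonymous.
Total: 1 + 0 + 3 = 4.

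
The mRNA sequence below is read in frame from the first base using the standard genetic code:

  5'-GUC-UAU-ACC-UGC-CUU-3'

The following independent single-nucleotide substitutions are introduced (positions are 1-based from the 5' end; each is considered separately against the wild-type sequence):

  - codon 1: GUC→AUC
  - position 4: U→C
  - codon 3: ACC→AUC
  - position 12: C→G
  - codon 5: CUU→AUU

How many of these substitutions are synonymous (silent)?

0

Codon 1: GUC (Val) → AUC (Ile) — missense.
Codon 2: UAU (Tyr) → CAU (His) — missense.
Codon 3: ACC (Thr) → AUC (Ile) — missense.
Codon 4: UGC (Cys) → UGG (Trp) — missense.
Codon 5: CUU (Leu) → AUU (Ile) — missense.
Synonymous: 0 of 5.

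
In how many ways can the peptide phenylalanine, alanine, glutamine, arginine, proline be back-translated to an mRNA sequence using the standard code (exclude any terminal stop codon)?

384

Phe: 2 codons.
Ala: 4 codons.
Gln: 2 codons.
Arg: 6 codons.
Pro: 4 codons.
2 × 4 × 2 × 6 × 4 = 384.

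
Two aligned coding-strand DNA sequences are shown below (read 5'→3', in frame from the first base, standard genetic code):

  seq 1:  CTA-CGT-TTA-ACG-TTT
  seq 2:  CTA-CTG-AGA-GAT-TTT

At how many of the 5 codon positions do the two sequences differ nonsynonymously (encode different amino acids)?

3

Codon 1: CTA Leu / CTA Leu — identical.
Codon 2: CGT Arg / CTG Leu — nonsynonymous.
Codon 3: TTA Leu / AGA Arg — nonsynonymous.
Codon 4: ACG Thr / GAT Asp — nonsynonymous.
Codon 5: TTT Phe / TTT Phe — identical.
Nonsynonymous differences: 3.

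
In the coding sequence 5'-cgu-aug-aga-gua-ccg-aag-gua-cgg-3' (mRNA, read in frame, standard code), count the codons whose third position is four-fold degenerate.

Codon 1 CGU (Arg): third position 4-fold.
Codon 2 AUG (Met): third position 1-fold.
Codon 3 AGA (Arg): third position 2-fold.
Codon 4 GUA (Val): third position 4-fold.
Codon 5 CCG (Pro): third position 4-fold.
Codon 6 AAG (Lys): third position 2-fold.
Codon 7 GUA (Val): third position 4-fold.
Codon 8 CGG (Arg): third position 4-fold.
Four-fold degenerate third positions: 5.

5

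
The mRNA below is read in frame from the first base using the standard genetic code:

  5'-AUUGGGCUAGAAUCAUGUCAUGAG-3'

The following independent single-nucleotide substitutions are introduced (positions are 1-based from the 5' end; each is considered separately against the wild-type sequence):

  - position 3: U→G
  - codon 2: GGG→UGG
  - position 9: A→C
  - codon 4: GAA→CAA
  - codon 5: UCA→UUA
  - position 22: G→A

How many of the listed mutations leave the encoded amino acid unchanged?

Codon 1: AUU (Ile) → AUG (Met) — missense.
Codon 2: GGG (Gly) → UGG (Trp) — missense.
Codon 3: CUA (Leu) → CUC (Leu) — synonymous.
Codon 4: GAA (Glu) → CAA (Gln) — missense.
Codon 5: UCA (Ser) → UUA (Leu) — missense.
Codon 8: GAG (Glu) → AAG (Lys) — missense.
Synonymous: 1 of 6.

1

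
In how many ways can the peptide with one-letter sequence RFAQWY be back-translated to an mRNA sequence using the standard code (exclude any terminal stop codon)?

Arg: 6 codons.
Phe: 2 codons.
Ala: 4 codons.
Gln: 2 codons.
Trp: 1 codon.
Tyr: 2 codons.
6 × 2 × 4 × 2 × 1 × 2 = 192.

192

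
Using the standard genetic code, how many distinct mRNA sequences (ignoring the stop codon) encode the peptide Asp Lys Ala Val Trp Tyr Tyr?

256

Asp: 2 codons.
Lys: 2 codons.
Ala: 4 codons.
Val: 4 codons.
Trp: 1 codon.
Tyr: 2 codons.
Tyr: 2 codons.
2 × 2 × 4 × 4 × 1 × 2 × 2 = 256.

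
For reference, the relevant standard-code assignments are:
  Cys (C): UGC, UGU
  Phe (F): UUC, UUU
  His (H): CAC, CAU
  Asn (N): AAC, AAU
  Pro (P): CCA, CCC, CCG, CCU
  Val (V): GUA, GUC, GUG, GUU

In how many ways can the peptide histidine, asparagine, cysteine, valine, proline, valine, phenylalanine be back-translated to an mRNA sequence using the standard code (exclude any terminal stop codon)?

His: 2 codons.
Asn: 2 codons.
Cys: 2 codons.
Val: 4 codons.
Pro: 4 codons.
Val: 4 codons.
Phe: 2 codons.
2 × 2 × 2 × 4 × 4 × 4 × 2 = 1024.

1024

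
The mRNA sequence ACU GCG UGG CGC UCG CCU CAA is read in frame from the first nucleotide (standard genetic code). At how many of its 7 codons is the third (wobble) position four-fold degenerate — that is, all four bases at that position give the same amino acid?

5

Codon 1 ACU (Thr): third position 4-fold.
Codon 2 GCG (Ala): third position 4-fold.
Codon 3 UGG (Trp): third position 1-fold.
Codon 4 CGC (Arg): third position 4-fold.
Codon 5 UCG (Ser): third position 4-fold.
Codon 6 CCU (Pro): third position 4-fold.
Codon 7 CAA (Gln): third position 2-fold.
Four-fold degenerate third positions: 5.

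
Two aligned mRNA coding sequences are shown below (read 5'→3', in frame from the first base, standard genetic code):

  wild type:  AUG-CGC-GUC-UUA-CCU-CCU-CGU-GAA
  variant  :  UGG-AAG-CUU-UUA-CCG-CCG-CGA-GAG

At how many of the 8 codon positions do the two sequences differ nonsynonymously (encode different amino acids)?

Codon 1: AUG Met / UGG Trp — nonsynonymous.
Codon 2: CGC Arg / AAG Lys — nonsynonymous.
Codon 3: GUC Val / CUU Leu — nonsynonymous.
Codon 4: UUA Leu / UUA Leu — identical.
Codon 5: CCU Pro / CCG Pro — synonymous.
Codon 6: CCU Pro / CCG Pro — synonymous.
Codon 7: CGU Arg / CGA Arg — synonymous.
Codon 8: GAA Glu / GAG Glu — synonymous.
Nonsynonymous differences: 3.

3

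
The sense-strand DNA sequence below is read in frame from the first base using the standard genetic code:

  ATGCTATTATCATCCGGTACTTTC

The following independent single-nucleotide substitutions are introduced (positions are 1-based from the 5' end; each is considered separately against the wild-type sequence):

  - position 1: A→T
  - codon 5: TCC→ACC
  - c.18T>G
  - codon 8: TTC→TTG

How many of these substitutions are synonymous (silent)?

1

Codon 1: ATG (Met) → TTG (Leu) — missense.
Codon 5: TCC (Ser) → ACC (Thr) — missense.
Codon 6: GGT (Gly) → GGG (Gly) — synonymous.
Codon 8: TTC (Phe) → TTG (Leu) — missense.
Synonymous: 1 of 4.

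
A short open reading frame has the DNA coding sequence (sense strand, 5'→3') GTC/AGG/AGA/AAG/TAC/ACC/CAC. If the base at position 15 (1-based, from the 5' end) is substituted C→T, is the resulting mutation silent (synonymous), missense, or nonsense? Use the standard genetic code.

Position 15 falls in codon 5: TAC → Tyr.
After the substitution the codon is TAT → Tyr.
Both encode Tyr, so the change is synonymous.

silent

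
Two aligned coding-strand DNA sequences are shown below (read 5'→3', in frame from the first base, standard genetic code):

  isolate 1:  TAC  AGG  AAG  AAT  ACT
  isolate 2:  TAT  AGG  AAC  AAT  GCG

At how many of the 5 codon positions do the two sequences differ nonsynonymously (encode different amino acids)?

Codon 1: TAC Tyr / TAT Tyr — synonymous.
Codon 2: AGG Arg / AGG Arg — identical.
Codon 3: AAG Lys / AAC Asn — nonsynonymous.
Codon 4: AAT Asn / AAT Asn — identical.
Codon 5: ACT Thr / GCG Ala — nonsynonymous.
Nonsynonymous differences: 2.

2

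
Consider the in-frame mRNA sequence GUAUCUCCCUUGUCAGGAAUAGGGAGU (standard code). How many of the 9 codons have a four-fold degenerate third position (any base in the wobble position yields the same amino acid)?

Codon 1 GUA (Val): third position 4-fold.
Codon 2 UCU (Ser): third position 4-fold.
Codon 3 CCC (Pro): third position 4-fold.
Codon 4 UUG (Leu): third position 2-fold.
Codon 5 UCA (Ser): third position 4-fold.
Codon 6 GGA (Gly): third position 4-fold.
Codon 7 AUA (Ile): third position 3-fold.
Codon 8 GGG (Gly): third position 4-fold.
Codon 9 AGU (Ser): third position 2-fold.
Four-fold degenerate third positions: 6.

6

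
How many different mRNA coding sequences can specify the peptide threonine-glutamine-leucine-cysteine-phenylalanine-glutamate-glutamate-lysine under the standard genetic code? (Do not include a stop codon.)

1536

Thr: 4 codons.
Gln: 2 codons.
Leu: 6 codons.
Cys: 2 codons.
Phe: 2 codons.
Glu: 2 codons.
Glu: 2 codons.
Lys: 2 codons.
4 × 2 × 6 × 2 × 2 × 2 × 2 × 2 = 1536.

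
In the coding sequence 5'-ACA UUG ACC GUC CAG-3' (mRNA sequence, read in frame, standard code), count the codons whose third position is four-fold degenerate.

Codon 1 ACA (Thr): third position 4-fold.
Codon 2 UUG (Leu): third position 2-fold.
Codon 3 ACC (Thr): third position 4-fold.
Codon 4 GUC (Val): third position 4-fold.
Codon 5 CAG (Gln): third position 2-fold.
Four-fold degenerate third positions: 3.

3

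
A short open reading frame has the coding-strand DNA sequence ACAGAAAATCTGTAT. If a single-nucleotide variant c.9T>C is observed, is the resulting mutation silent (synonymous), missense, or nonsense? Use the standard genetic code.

Position 9 falls in codon 3: AAT → Asn.
After the substitution the codon is AAC → Asn.
Both encode Asn, so the change is synonymous.

silent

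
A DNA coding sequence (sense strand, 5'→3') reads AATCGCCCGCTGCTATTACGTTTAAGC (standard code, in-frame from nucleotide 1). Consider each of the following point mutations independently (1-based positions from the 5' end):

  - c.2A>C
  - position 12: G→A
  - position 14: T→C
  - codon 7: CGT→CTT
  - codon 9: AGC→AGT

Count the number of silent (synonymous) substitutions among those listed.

2

Codon 1: AAT (Asn) → ACT (Thr) — missense.
Codon 4: CTG (Leu) → CTA (Leu) — synonymous.
Codon 5: CTA (Leu) → CCA (Pro) — missense.
Codon 7: CGT (Arg) → CTT (Leu) — missense.
Codon 9: AGC (Ser) → AGT (Ser) — synonymous.
Synonymous: 2 of 5.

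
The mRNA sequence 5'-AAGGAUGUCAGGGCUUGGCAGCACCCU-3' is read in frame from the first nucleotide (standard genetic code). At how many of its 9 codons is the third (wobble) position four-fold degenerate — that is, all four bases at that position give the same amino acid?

Codon 1 AAG (Lys): third position 2-fold.
Codon 2 GAU (Asp): third position 2-fold.
Codon 3 GUC (Val): third position 4-fold.
Codon 4 AGG (Arg): third position 2-fold.
Codon 5 GCU (Ala): third position 4-fold.
Codon 6 UGG (Trp): third position 1-fold.
Codon 7 CAG (Gln): third position 2-fold.
Codon 8 CAC (His): third position 2-fold.
Codon 9 CCU (Pro): third position 4-fold.
Four-fold degenerate third positions: 3.

3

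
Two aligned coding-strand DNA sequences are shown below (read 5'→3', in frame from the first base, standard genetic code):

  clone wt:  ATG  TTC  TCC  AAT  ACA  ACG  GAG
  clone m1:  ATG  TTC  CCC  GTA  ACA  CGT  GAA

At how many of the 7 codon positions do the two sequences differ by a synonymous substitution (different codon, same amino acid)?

1

Codon 1: ATG Met / ATG Met — identical.
Codon 2: TTC Phe / TTC Phe — identical.
Codon 3: TCC Ser / CCC Pro — nonsynonymous.
Codon 4: AAT Asn / GTA Val — nonsynonymous.
Codon 5: ACA Thr / ACA Thr — identical.
Codon 6: ACG Thr / CGT Arg — nonsynonymous.
Codon 7: GAG Glu / GAA Glu — synonymous.
Synonymous differences: 1.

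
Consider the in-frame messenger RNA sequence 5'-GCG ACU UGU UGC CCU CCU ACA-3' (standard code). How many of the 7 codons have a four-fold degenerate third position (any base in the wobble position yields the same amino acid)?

5

Codon 1 GCG (Ala): third position 4-fold.
Codon 2 ACU (Thr): third position 4-fold.
Codon 3 UGU (Cys): third position 2-fold.
Codon 4 UGC (Cys): third position 2-fold.
Codon 5 CCU (Pro): third position 4-fold.
Codon 6 CCU (Pro): third position 4-fold.
Codon 7 ACA (Thr): third position 4-fold.
Four-fold degenerate third positions: 5.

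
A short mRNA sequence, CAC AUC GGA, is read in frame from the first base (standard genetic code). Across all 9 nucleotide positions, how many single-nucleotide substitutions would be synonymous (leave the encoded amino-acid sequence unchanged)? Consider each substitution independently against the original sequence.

Codon 1 (CAC, His): 1 synonymous substitution.
Codon 2 (AUC, Ile): 2 synonymous substitutions.
Codon 3 (GGA, Gly): 3 synonymous substitutions.
Total: 1 + 2 + 3 = 6.

6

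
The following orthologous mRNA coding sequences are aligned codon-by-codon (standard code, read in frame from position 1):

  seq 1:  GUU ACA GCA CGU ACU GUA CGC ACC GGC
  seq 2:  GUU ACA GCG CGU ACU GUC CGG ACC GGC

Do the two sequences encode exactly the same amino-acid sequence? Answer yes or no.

Codon 1: GUU Val / GUU Val — identical.
Codon 2: ACA Thr / ACA Thr — identical.
Codon 3: GCA Ala / GCG Ala — synonymous.
Codon 4: CGU Arg / CGU Arg — identical.
Codon 5: ACU Thr / ACU Thr — identical.
Codon 6: GUA Val / GUC Val — synonymous.
Codon 7: CGC Arg / CGG Arg — synonymous.
Codon 8: ACC Thr / ACC Thr — identical.
Codon 9: GGC Gly / GGC Gly — identical.
Nonsynonymous differences: 0 → same protein.

yes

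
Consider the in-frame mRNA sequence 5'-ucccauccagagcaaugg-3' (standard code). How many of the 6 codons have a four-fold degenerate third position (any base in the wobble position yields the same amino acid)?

Codon 1 UCC (Ser): third position 4-fold.
Codon 2 CAU (His): third position 2-fold.
Codon 3 CCA (Pro): third position 4-fold.
Codon 4 GAG (Glu): third position 2-fold.
Codon 5 CAA (Gln): third position 2-fold.
Codon 6 UGG (Trp): third position 1-fold.
Four-fold degenerate third positions: 2.

2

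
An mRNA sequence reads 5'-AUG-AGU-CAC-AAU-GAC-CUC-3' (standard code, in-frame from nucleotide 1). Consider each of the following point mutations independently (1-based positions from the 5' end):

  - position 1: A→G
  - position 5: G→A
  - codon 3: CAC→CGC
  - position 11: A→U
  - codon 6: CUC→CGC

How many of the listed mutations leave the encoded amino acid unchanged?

0

Codon 1: AUG (Met) → GUG (Val) — missense.
Codon 2: AGU (Ser) → AAU (Asn) — missense.
Codon 3: CAC (His) → CGC (Arg) — missense.
Codon 4: AAU (Asn) → AUU (Ile) — missense.
Codon 6: CUC (Leu) → CGC (Arg) — missense.
Synonymous: 0 of 5.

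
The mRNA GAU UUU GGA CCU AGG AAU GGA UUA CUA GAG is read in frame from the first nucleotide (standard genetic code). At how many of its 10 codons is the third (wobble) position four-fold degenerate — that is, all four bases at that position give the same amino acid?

Codon 1 GAU (Asp): third position 2-fold.
Codon 2 UUU (Phe): third position 2-fold.
Codon 3 GGA (Gly): third position 4-fold.
Codon 4 CCU (Pro): third position 4-fold.
Codon 5 AGG (Arg): third position 2-fold.
Codon 6 AAU (Asn): third position 2-fold.
Codon 7 GGA (Gly): third position 4-fold.
Codon 8 UUA (Leu): third position 2-fold.
Codon 9 CUA (Leu): third position 4-fold.
Codon 10 GAG (Glu): third position 2-fold.
Four-fold degenerate third positions: 4.

4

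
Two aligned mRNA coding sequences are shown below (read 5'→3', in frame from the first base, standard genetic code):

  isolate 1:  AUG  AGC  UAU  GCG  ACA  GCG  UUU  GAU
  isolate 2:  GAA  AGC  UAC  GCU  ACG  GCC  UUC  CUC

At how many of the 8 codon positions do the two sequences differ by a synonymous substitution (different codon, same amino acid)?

5

Codon 1: AUG Met / GAA Glu — nonsynonymous.
Codon 2: AGC Ser / AGC Ser — identical.
Codon 3: UAU Tyr / UAC Tyr — synonymous.
Codon 4: GCG Ala / GCU Ala — synonymous.
Codon 5: ACA Thr / ACG Thr — synonymous.
Codon 6: GCG Ala / GCC Ala — synonymous.
Codon 7: UUU Phe / UUC Phe — synonymous.
Codon 8: GAU Asp / CUC Leu — nonsynonymous.
Synonymous differences: 5.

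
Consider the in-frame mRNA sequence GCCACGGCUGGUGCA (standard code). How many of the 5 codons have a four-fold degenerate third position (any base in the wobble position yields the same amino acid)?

5

Codon 1 GCC (Ala): third position 4-fold.
Codon 2 ACG (Thr): third position 4-fold.
Codon 3 GCU (Ala): third position 4-fold.
Codon 4 GGU (Gly): third position 4-fold.
Codon 5 GCA (Ala): third position 4-fold.
Four-fold degenerate third positions: 5.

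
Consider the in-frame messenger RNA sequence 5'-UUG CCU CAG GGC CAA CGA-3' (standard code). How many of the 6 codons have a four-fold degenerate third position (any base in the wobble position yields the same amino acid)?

3

Codon 1 UUG (Leu): third position 2-fold.
Codon 2 CCU (Pro): third position 4-fold.
Codon 3 CAG (Gln): third position 2-fold.
Codon 4 GGC (Gly): third position 4-fold.
Codon 5 CAA (Gln): third position 2-fold.
Codon 6 CGA (Arg): third position 4-fold.
Four-fold degenerate third positions: 3.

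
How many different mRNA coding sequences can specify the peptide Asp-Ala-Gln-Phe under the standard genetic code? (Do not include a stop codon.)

32

Asp: 2 codons.
Ala: 4 codons.
Gln: 2 codons.
Phe: 2 codons.
2 × 4 × 2 × 2 = 32.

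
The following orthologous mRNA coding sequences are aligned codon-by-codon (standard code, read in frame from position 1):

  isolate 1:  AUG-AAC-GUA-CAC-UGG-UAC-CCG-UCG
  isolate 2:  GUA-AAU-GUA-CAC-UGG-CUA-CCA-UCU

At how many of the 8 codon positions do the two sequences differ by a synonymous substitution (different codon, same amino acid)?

Codon 1: AUG Met / GUA Val — nonsynonymous.
Codon 2: AAC Asn / AAU Asn — synonymous.
Codon 3: GUA Val / GUA Val — identical.
Codon 4: CAC His / CAC His — identical.
Codon 5: UGG Trp / UGG Trp — identical.
Codon 6: UAC Tyr / CUA Leu — nonsynonymous.
Codon 7: CCG Pro / CCA Pro — synonymous.
Codon 8: UCG Ser / UCU Ser — synonymous.
Synonymous differences: 3.

3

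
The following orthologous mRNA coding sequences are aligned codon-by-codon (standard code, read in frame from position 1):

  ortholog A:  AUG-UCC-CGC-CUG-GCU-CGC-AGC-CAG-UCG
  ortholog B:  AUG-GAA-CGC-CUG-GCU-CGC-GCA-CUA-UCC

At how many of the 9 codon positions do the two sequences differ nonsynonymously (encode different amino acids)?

3

Codon 1: AUG Met / AUG Met — identical.
Codon 2: UCC Ser / GAA Glu — nonsynonymous.
Codon 3: CGC Arg / CGC Arg — identical.
Codon 4: CUG Leu / CUG Leu — identical.
Codon 5: GCU Ala / GCU Ala — identical.
Codon 6: CGC Arg / CGC Arg — identical.
Codon 7: AGC Ser / GCA Ala — nonsynonymous.
Codon 8: CAG Gln / CUA Leu — nonsynonymous.
Codon 9: UCG Ser / UCC Ser — synonymous.
Nonsynonymous differences: 3.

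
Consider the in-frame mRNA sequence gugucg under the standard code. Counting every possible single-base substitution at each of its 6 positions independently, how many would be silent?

6

Codon 1 (GUG, Val): 3 synonymous substitutions.
Codon 2 (UCG, Ser): 3 synonymous substitutions.
Total: 3 + 3 = 6.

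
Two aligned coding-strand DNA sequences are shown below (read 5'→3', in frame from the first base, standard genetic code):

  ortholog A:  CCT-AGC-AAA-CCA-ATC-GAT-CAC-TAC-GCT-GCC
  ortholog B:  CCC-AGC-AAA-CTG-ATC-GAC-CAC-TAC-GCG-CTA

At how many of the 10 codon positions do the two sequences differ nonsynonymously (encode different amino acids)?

Codon 1: CCT Pro / CCC Pro — synonymous.
Codon 2: AGC Ser / AGC Ser — identical.
Codon 3: AAA Lys / AAA Lys — identical.
Codon 4: CCA Pro / CTG Leu — nonsynonymous.
Codon 5: ATC Ile / ATC Ile — identical.
Codon 6: GAT Asp / GAC Asp — synonymous.
Codon 7: CAC His / CAC His — identical.
Codon 8: TAC Tyr / TAC Tyr — identical.
Codon 9: GCT Ala / GCG Ala — synonymous.
Codon 10: GCC Ala / CTA Leu — nonsynonymous.
Nonsynonymous differences: 2.

2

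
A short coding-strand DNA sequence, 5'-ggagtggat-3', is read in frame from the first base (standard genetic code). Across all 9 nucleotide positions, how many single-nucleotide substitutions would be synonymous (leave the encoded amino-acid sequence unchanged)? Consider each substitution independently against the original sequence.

7

Codon 1 (GGA, Gly): 3 synonymous substitutions.
Codon 2 (GTG, Val): 3 synonymous substitutions.
Codon 3 (GAT, Asp): 1 synonymous substitution.
Total: 3 + 3 + 1 = 7.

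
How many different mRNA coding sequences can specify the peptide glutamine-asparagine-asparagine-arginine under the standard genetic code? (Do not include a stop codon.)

Gln: 2 codons.
Asn: 2 codons.
Asn: 2 codons.
Arg: 6 codons.
2 × 2 × 2 × 6 = 48.

48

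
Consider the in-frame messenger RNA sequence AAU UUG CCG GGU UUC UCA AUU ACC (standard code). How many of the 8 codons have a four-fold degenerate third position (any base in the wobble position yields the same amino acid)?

Codon 1 AAU (Asn): third position 2-fold.
Codon 2 UUG (Leu): third position 2-fold.
Codon 3 CCG (Pro): third position 4-fold.
Codon 4 GGU (Gly): third position 4-fold.
Codon 5 UUC (Phe): third position 2-fold.
Codon 6 UCA (Ser): third position 4-fold.
Codon 7 AUU (Ile): third position 3-fold.
Codon 8 ACC (Thr): third position 4-fold.
Four-fold degenerate third positions: 4.

4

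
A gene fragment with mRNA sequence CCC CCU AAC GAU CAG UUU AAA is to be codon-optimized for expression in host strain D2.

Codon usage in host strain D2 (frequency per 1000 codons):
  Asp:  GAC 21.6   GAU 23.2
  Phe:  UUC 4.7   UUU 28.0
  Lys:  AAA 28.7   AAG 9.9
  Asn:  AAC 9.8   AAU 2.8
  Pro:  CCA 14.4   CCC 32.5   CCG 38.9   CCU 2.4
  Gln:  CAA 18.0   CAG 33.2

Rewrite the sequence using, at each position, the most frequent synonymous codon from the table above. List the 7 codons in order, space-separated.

Codon 1 (Pro): best is CCG at 38.9.
Codon 2 (Pro): best is CCG at 38.9.
Codon 3 (Asn): best is AAC at 9.8.
Codon 4 (Asp): best is GAU at 23.2.
Codon 5 (Gln): best is CAG at 33.2.
Codon 6 (Phe): best is UUU at 28.0.
Codon 7 (Lys): best is AAA at 28.7.

CCG CCG AAC GAU CAG UUU AAA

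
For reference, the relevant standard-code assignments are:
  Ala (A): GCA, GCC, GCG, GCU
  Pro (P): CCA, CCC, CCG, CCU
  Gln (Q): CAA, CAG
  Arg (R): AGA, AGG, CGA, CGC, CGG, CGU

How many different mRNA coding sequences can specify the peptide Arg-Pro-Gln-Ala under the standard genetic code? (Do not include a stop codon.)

Arg: 6 codons.
Pro: 4 codons.
Gln: 2 codons.
Ala: 4 codons.
6 × 4 × 2 × 4 = 192.

192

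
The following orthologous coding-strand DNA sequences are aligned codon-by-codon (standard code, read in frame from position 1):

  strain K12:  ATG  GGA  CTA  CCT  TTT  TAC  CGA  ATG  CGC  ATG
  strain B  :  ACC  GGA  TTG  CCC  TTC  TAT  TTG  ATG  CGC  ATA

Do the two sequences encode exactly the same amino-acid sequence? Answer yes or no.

Codon 1: ATG Met / ACC Thr — nonsynonymous.
Codon 2: GGA Gly / GGA Gly — identical.
Codon 3: CTA Leu / TTG Leu — synonymous.
Codon 4: CCT Pro / CCC Pro — synonymous.
Codon 5: TTT Phe / TTC Phe — synonymous.
Codon 6: TAC Tyr / TAT Tyr — synonymous.
Codon 7: CGA Arg / TTG Leu — nonsynonymous.
Codon 8: ATG Met / ATG Met — identical.
Codon 9: CGC Arg / CGC Arg — identical.
Codon 10: ATG Met / ATA Ile — nonsynonymous.
Nonsynonymous differences: 3 → different protein.

no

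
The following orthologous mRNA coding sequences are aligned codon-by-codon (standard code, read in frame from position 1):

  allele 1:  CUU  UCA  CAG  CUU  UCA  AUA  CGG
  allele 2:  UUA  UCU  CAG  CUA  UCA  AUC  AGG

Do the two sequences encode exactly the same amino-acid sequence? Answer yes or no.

yes

Codon 1: CUU Leu / UUA Leu — synonymous.
Codon 2: UCA Ser / UCU Ser — synonymous.
Codon 3: CAG Gln / CAG Gln — identical.
Codon 4: CUU Leu / CUA Leu — synonymous.
Codon 5: UCA Ser / UCA Ser — identical.
Codon 6: AUA Ile / AUC Ile — synonymous.
Codon 7: CGG Arg / AGG Arg — synonymous.
Nonsynonymous differences: 0 → same protein.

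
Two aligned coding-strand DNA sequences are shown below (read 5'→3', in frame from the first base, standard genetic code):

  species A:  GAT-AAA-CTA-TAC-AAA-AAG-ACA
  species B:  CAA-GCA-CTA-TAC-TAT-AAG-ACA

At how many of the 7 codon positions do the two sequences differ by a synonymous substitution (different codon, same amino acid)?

Codon 1: GAT Asp / CAA Gln — nonsynonymous.
Codon 2: AAA Lys / GCA Ala — nonsynonymous.
Codon 3: CTA Leu / CTA Leu — identical.
Codon 4: TAC Tyr / TAC Tyr — identical.
Codon 5: AAA Lys / TAT Tyr — nonsynonymous.
Codon 6: AAG Lys / AAG Lys — identical.
Codon 7: ACA Thr / ACA Thr — identical.
Synonymous differences: 0.

0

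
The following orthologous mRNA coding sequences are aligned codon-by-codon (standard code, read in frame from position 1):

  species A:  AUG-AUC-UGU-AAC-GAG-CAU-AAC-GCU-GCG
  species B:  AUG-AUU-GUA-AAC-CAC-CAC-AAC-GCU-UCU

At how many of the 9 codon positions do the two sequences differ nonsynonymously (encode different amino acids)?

3

Codon 1: AUG Met / AUG Met — identical.
Codon 2: AUC Ile / AUU Ile — synonymous.
Codon 3: UGU Cys / GUA Val — nonsynonymous.
Codon 4: AAC Asn / AAC Asn — identical.
Codon 5: GAG Glu / CAC His — nonsynonymous.
Codon 6: CAU His / CAC His — synonymous.
Codon 7: AAC Asn / AAC Asn — identical.
Codon 8: GCU Ala / GCU Ala — identical.
Codon 9: GCG Ala / UCU Ser — nonsynonymous.
Nonsynonymous differences: 3.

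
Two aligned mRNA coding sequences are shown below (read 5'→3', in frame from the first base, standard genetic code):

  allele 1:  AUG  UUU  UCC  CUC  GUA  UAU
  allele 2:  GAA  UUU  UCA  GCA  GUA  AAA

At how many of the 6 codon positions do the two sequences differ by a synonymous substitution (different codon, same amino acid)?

1

Codon 1: AUG Met / GAA Glu — nonsynonymous.
Codon 2: UUU Phe / UUU Phe — identical.
Codon 3: UCC Ser / UCA Ser — synonymous.
Codon 4: CUC Leu / GCA Ala — nonsynonymous.
Codon 5: GUA Val / GUA Val — identical.
Codon 6: UAU Tyr / AAA Lys — nonsynonymous.
Synonymous differences: 1.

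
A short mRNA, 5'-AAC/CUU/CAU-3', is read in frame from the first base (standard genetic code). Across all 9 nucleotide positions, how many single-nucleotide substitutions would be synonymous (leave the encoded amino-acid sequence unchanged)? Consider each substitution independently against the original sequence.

Codon 1 (AAC, Asn): 1 synonymous substitution.
Codon 2 (CUU, Leu): 3 synonymous substitutions.
Codon 3 (CAU, His): 1 synonymous substitution.
Total: 1 + 3 + 1 = 5.

5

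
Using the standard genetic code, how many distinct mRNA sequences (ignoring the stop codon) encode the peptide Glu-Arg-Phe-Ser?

Glu: 2 codons.
Arg: 6 codons.
Phe: 2 codons.
Ser: 6 codons.
2 × 6 × 2 × 6 = 144.

144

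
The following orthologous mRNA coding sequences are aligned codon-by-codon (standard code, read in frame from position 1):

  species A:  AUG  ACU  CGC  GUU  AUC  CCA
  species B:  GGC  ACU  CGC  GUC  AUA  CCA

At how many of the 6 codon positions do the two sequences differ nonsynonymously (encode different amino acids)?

Codon 1: AUG Met / GGC Gly — nonsynonymous.
Codon 2: ACU Thr / ACU Thr — identical.
Codon 3: CGC Arg / CGC Arg — identical.
Codon 4: GUU Val / GUC Val — synonymous.
Codon 5: AUC Ile / AUA Ile — synonymous.
Codon 6: CCA Pro / CCA Pro — identical.
Nonsynonymous differences: 1.

1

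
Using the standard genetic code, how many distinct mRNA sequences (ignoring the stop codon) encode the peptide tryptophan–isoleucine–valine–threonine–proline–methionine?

192

Trp: 1 codon.
Ile: 3 codons.
Val: 4 codons.
Thr: 4 codons.
Pro: 4 codons.
Met: 1 codon.
1 × 3 × 4 × 4 × 4 × 1 = 192.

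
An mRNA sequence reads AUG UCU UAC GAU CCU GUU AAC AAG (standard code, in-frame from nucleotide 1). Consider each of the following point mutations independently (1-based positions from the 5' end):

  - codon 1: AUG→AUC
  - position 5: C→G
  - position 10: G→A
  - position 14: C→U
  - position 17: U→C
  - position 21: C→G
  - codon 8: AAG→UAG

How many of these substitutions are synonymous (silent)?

0

Codon 1: AUG (Met) → AUC (Ile) — missense.
Codon 2: UCU (Ser) → UGU (Cys) — missense.
Codon 4: GAU (Asp) → AAU (Asn) — missense.
Codon 5: CCU (Pro) → CUU (Leu) — missense.
Codon 6: GUU (Val) → GCU (Ala) — missense.
Codon 7: AAC (Asn) → AAG (Lys) — missense.
Codon 8: AAG (Lys) → UAG (Stop) — nonsense.
Synonymous: 0 of 7.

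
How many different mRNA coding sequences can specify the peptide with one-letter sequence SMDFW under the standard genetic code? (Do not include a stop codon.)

Ser: 6 codons.
Met: 1 codon.
Asp: 2 codons.
Phe: 2 codons.
Trp: 1 codon.
6 × 1 × 2 × 2 × 1 = 24.

24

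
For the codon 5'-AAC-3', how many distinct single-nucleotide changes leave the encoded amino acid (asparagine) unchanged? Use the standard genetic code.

Position 1: none → 0 synonymous.
Position 2: none → 0 synonymous.
Position 3: AAU → 1 synonymous.
Total: 0 + 0 + 1 = 1.

1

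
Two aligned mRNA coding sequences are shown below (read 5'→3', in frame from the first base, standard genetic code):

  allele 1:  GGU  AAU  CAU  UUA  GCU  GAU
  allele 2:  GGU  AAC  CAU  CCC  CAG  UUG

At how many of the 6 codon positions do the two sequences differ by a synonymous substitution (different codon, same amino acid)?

1

Codon 1: GGU Gly / GGU Gly — identical.
Codon 2: AAU Asn / AAC Asn — synonymous.
Codon 3: CAU His / CAU His — identical.
Codon 4: UUA Leu / CCC Pro — nonsynonymous.
Codon 5: GCU Ala / CAG Gln — nonsynonymous.
Codon 6: GAU Asp / UUG Leu — nonsynonymous.
Synonymous differences: 1.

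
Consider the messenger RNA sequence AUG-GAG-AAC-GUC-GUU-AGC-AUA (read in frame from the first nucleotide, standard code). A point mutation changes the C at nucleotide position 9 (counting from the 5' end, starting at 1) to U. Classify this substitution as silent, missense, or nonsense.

Position 9 falls in codon 3: AAC → Asn.
After the substitution the codon is AAU → Asn.
Both encode Asn, so the change is synonymous.

silent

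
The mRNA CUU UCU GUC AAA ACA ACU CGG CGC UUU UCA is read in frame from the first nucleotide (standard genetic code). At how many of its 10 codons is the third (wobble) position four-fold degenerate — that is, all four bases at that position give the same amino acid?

8

Codon 1 CUU (Leu): third position 4-fold.
Codon 2 UCU (Ser): third position 4-fold.
Codon 3 GUC (Val): third position 4-fold.
Codon 4 AAA (Lys): third position 2-fold.
Codon 5 ACA (Thr): third position 4-fold.
Codon 6 ACU (Thr): third position 4-fold.
Codon 7 CGG (Arg): third position 4-fold.
Codon 8 CGC (Arg): third position 4-fold.
Codon 9 UUU (Phe): third position 2-fold.
Codon 10 UCA (Ser): third position 4-fold.
Four-fold degenerate third positions: 8.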